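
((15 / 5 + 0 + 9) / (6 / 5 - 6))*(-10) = 25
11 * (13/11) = 13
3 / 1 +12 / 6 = 5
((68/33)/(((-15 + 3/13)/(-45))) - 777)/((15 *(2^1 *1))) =-135647/5280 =-25.69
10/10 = 1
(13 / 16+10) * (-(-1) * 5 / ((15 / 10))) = 865 / 24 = 36.04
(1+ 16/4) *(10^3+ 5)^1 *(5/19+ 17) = 1648200/19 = 86747.37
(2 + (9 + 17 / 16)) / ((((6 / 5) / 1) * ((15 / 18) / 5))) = 965 / 16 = 60.31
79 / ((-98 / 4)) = -3.22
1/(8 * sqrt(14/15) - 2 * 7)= -15/146 - 2 * sqrt(210)/511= -0.16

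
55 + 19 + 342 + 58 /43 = 17946 /43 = 417.35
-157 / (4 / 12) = -471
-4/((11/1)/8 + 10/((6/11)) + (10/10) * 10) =-96/713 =-0.13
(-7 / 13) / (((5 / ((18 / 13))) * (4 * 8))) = -63 / 13520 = -0.00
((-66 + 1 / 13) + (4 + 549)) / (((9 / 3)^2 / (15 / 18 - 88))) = -1655818 / 351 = -4717.43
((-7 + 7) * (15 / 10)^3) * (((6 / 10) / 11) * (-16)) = 0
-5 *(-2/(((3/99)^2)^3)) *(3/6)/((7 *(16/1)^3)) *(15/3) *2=32286699225/14336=2252141.41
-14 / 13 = -1.08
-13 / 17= -0.76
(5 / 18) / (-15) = -1 / 54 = -0.02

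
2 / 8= 1 / 4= 0.25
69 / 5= 13.80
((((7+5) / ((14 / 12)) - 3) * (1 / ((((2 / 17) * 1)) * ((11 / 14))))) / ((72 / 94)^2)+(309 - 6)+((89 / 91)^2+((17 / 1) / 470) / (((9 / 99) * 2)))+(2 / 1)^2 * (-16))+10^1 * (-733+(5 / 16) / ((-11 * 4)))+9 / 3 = -6952.57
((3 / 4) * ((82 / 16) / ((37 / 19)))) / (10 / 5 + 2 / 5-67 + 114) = 615 / 15392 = 0.04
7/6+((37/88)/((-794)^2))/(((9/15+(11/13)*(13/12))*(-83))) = 366649597651/314271085128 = 1.17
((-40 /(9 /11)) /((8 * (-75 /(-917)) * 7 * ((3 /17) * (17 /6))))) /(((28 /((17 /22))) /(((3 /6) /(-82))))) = 2227 /619920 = 0.00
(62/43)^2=3844/1849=2.08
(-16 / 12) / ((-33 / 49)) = 196 / 99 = 1.98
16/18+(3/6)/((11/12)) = 1.43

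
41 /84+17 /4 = 199 /42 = 4.74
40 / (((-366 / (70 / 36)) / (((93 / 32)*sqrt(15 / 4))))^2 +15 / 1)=0.04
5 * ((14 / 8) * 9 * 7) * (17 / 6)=12495 / 8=1561.88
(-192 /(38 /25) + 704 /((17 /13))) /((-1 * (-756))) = 33272 /61047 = 0.55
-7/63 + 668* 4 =24047/9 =2671.89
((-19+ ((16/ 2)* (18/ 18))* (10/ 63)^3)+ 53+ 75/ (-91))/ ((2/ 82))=4425773659/ 3250611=1361.52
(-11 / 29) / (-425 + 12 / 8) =2 / 2233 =0.00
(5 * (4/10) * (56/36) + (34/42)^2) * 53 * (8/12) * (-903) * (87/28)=-109777151/294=-373391.67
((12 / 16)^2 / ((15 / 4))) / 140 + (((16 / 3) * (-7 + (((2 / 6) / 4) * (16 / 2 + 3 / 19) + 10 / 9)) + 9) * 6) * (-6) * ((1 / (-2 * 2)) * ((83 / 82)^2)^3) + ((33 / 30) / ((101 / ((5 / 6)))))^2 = -411467664023697621223 / 2263477408579195200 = -181.79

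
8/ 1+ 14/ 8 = 39/ 4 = 9.75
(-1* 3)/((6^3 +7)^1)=-3/223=-0.01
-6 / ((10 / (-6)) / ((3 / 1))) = 54 / 5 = 10.80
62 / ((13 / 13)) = 62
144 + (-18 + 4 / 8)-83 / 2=85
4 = 4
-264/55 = -24/5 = -4.80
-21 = -21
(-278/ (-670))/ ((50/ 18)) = 1251/ 8375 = 0.15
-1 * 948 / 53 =-948 / 53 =-17.89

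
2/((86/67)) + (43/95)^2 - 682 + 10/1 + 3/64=-16645377727/24836800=-670.19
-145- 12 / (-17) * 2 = -2441 / 17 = -143.59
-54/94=-27/47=-0.57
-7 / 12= -0.58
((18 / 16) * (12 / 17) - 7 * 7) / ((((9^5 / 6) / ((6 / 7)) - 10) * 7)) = -3278 / 5460553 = -0.00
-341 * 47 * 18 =-288486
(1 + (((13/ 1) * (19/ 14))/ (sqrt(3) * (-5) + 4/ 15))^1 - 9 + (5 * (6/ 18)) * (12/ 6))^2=155092411500 * sqrt(3)/ 13927068169 + 1899916300693/ 71624922012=45.81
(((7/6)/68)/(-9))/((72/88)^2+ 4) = -847/2074680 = -0.00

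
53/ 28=1.89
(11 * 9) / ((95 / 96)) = 9504 / 95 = 100.04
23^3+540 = 12707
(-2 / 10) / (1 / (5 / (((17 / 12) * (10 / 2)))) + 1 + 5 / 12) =-6 / 85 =-0.07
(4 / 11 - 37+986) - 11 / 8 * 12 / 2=41409 / 44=941.11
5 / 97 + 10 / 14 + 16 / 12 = 4276 / 2037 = 2.10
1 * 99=99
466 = 466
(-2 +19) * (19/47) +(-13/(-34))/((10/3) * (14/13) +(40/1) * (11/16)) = 13339504/1937575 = 6.88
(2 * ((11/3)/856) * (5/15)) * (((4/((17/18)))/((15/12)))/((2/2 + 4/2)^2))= 88/81855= 0.00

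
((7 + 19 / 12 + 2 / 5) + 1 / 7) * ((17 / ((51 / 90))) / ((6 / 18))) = 11499 / 14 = 821.36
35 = 35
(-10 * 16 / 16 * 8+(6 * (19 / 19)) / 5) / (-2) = 197 / 5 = 39.40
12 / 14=6 / 7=0.86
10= 10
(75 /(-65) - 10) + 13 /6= -8.99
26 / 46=0.57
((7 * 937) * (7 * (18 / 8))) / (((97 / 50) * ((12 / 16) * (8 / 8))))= 6886950 / 97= 70999.48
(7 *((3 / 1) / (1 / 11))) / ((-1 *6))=-77 / 2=-38.50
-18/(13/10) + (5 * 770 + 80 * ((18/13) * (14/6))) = 53230/13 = 4094.62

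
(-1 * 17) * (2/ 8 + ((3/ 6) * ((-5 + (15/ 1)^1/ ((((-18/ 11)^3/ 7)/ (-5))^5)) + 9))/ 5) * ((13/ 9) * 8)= -242436811865235737532861481/ 25299902311790469120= -9582519.68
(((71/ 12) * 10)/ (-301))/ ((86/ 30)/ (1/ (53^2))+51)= -25/ 1030624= -0.00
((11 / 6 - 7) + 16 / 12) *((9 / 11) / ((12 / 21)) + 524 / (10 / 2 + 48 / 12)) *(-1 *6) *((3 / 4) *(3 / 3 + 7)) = 543329 / 66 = 8232.26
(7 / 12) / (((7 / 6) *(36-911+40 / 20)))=-1 / 1746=-0.00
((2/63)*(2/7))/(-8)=-1/882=-0.00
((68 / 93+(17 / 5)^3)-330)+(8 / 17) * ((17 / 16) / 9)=-20221171 / 69750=-289.91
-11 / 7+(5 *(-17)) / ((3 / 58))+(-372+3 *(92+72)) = -1524.90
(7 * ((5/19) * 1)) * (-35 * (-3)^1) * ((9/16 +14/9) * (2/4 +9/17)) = 13076875/31008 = 421.73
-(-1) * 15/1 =15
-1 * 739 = -739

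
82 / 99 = 0.83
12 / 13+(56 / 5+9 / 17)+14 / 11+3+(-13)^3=-26498809 / 12155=-2180.07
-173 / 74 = -2.34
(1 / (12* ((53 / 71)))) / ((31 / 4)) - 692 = -691.99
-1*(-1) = 1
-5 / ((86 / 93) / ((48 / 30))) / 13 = -372 / 559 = -0.67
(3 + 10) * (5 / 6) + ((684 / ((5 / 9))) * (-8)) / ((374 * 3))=11527 / 5610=2.05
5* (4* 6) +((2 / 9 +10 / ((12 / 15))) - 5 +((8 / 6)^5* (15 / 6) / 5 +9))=67471 / 486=138.83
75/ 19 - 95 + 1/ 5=-8631/ 95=-90.85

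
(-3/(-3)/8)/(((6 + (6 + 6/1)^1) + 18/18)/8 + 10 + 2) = 1/115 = 0.01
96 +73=169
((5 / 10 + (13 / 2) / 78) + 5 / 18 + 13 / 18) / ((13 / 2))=19 / 78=0.24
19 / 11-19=-190 / 11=-17.27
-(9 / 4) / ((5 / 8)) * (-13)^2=-3042 / 5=-608.40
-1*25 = -25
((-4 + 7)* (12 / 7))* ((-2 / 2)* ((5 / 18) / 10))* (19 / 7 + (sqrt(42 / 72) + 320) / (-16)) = sqrt(21) / 672 + 121 / 49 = 2.48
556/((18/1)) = 30.89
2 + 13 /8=29 /8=3.62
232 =232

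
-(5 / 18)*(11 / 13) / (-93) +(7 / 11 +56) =13558331 / 239382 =56.64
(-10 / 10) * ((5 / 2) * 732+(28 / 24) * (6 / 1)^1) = -1837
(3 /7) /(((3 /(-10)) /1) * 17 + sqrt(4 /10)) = -0.10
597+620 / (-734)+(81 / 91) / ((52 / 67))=597.30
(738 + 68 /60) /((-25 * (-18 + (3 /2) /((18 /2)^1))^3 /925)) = 29535768 /6125215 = 4.82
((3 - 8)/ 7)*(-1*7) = 5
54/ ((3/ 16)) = 288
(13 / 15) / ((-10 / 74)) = -481 / 75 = -6.41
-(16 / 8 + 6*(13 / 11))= -100 / 11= -9.09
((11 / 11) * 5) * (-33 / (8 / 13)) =-2145 / 8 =-268.12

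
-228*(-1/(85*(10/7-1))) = 532/85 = 6.26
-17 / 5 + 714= 3553 / 5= 710.60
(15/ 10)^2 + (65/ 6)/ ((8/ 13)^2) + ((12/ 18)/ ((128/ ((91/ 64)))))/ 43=16304315/ 528384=30.86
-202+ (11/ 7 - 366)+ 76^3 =3068867/ 7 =438409.57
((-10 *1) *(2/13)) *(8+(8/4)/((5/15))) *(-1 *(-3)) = -840/13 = -64.62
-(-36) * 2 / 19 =72 / 19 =3.79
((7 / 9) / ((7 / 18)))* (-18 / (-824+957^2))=-36 / 915025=-0.00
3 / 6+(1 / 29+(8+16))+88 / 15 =26449 / 870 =30.40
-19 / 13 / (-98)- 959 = -1221747 / 1274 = -958.99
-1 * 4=-4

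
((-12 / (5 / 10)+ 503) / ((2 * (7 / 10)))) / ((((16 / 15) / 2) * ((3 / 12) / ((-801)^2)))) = 23049515925 / 14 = 1646393994.64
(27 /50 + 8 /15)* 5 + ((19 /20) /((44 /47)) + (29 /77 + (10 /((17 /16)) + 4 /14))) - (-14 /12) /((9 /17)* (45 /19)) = 88484141 /5089392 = 17.39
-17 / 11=-1.55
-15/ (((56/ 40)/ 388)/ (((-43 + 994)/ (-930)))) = 922470/ 217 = 4251.01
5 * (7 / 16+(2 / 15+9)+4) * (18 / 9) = 3257 / 24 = 135.71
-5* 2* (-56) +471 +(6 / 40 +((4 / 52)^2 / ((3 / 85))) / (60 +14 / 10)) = 3209957827 / 3112980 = 1031.15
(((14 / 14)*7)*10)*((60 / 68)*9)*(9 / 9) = 9450 / 17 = 555.88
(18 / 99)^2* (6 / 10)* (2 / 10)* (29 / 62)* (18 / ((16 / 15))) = 2349 / 75020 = 0.03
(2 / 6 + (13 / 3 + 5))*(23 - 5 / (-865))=115420 / 519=222.39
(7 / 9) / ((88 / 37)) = 0.33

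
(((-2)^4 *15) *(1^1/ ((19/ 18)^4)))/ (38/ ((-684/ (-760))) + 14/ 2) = 226748160/ 57732203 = 3.93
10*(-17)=-170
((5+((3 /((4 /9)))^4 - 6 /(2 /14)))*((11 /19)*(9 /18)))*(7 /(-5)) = -40191613 /48640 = -826.31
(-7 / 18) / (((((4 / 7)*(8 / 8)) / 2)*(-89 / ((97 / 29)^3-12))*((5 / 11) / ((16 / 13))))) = 267346156 / 253962657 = 1.05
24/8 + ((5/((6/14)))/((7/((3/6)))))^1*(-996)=-827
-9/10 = -0.90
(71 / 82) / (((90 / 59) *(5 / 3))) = 4189 / 12300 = 0.34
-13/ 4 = -3.25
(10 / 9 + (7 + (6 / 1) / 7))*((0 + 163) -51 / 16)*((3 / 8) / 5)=288941 / 2688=107.49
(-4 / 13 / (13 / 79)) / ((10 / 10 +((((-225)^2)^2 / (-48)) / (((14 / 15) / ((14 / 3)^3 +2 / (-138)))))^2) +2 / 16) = -8387620864 / 151586087295570865636150023273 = -0.00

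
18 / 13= 1.38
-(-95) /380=1 /4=0.25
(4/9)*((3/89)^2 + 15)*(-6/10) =-158432/39605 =-4.00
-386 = -386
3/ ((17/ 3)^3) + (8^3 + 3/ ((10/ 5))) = 5045813/ 9826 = 513.52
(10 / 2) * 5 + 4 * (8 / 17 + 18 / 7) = 4423 / 119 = 37.17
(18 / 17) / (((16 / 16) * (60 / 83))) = 249 / 170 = 1.46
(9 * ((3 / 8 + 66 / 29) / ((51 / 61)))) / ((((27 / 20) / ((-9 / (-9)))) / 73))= 4564325 / 2958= 1543.04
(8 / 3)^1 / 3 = 8 / 9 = 0.89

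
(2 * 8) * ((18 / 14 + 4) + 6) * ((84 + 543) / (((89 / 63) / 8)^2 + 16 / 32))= 28759256064 / 134929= 213143.62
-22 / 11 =-2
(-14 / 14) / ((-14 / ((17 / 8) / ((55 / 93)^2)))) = 147033 / 338800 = 0.43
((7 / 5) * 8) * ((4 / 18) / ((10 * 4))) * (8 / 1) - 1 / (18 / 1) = 0.44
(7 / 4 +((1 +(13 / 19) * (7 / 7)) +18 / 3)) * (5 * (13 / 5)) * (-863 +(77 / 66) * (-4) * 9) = -8435505 / 76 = -110993.49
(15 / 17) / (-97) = -15 / 1649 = -0.01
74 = 74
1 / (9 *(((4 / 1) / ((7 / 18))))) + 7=7.01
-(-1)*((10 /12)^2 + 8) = 313 /36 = 8.69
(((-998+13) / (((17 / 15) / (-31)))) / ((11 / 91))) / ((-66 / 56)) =-389015900 / 2057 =-189118.08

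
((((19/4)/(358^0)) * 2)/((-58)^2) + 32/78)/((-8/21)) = -1.08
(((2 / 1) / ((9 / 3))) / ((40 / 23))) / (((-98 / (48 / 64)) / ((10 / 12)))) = -23 / 9408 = -0.00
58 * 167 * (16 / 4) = 38744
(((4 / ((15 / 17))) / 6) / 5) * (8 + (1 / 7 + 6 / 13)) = 2958 / 2275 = 1.30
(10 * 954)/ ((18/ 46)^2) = 560740/ 9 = 62304.44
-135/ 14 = -9.64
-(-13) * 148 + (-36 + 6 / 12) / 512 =1923.93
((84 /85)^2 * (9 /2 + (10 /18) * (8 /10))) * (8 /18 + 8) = 2651488 /65025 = 40.78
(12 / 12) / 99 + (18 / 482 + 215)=5130817 / 23859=215.05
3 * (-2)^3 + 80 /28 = -148 /7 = -21.14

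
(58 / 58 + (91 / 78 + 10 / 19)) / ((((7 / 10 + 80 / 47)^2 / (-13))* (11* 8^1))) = -220402975 / 3196799628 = -0.07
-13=-13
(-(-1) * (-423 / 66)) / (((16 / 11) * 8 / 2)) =-1.10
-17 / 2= -8.50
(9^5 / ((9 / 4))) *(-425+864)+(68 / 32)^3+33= 5898833201 / 512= 11521158.60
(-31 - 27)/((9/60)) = -1160/3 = -386.67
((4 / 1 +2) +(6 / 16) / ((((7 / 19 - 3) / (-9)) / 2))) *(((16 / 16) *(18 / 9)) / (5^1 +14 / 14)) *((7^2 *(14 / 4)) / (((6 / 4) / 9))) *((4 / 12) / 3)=195853 / 600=326.42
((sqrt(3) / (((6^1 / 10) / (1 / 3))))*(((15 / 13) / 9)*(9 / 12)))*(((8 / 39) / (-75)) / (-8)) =sqrt(3) / 54756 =0.00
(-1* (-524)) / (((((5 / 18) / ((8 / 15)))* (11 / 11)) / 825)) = 830016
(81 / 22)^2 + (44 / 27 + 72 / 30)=1149031 / 65340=17.59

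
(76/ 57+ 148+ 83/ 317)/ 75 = 28453/ 14265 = 1.99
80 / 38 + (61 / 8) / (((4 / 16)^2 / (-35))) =-4267.89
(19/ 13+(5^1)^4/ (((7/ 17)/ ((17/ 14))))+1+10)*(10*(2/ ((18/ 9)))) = 18555.74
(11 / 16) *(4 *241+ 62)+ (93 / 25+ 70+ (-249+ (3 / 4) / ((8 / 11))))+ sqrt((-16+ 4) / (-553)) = 2 *sqrt(1659) / 553+ 424901 / 800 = 531.27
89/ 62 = 1.44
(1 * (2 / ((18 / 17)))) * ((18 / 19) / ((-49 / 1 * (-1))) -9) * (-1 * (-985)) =-15556105 / 931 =-16709.03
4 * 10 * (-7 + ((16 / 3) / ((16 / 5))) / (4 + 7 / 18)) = -20920 / 79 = -264.81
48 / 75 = 16 / 25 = 0.64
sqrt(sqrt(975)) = 39^(1 /4) * sqrt(5) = 5.59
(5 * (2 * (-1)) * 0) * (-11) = 0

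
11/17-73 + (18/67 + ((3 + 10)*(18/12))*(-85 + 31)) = -1281471/1139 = -1125.08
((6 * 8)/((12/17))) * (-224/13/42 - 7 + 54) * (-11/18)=-679558/351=-1936.06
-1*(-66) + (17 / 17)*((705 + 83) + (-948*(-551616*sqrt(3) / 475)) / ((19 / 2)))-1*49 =805 + 1045863936*sqrt(3) / 9025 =201524.06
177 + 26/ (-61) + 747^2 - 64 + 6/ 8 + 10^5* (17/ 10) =177661847/ 244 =728122.32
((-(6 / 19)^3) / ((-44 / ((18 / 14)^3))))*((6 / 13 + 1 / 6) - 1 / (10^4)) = 1607189121 / 1682135455000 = 0.00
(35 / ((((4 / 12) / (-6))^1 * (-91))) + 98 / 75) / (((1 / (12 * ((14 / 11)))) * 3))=449344 / 10725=41.90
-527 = -527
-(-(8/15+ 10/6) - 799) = 4006/5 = 801.20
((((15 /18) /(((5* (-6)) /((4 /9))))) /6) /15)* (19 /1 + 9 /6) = -41 /14580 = -0.00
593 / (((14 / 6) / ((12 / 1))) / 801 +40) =17099748 / 1153447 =14.82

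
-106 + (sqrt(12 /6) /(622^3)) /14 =-106 + sqrt(2) /3368985872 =-106.00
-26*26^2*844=-14834144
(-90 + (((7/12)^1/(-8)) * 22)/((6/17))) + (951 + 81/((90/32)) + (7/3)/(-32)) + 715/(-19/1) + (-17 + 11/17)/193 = 847.47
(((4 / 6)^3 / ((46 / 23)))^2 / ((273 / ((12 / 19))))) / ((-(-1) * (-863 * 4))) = -16 / 1087760583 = -0.00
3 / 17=0.18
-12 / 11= -1.09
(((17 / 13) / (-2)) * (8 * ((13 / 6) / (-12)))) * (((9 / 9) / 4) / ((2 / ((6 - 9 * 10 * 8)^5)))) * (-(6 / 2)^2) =197160539380938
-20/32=-5/8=-0.62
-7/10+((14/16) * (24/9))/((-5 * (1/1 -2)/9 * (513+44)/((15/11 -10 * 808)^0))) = -3857/5570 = -0.69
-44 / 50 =-22 / 25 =-0.88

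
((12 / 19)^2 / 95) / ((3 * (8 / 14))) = 84 / 34295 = 0.00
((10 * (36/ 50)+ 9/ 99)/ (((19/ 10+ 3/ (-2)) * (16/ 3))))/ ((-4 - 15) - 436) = -1203/ 160160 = -0.01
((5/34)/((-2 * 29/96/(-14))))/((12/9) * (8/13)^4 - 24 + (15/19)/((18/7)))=-5470002720/37724689817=-0.14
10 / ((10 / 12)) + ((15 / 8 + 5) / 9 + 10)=1639 / 72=22.76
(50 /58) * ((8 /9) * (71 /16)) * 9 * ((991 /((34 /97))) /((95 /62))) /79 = 1057877635 /1479986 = 714.79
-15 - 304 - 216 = -535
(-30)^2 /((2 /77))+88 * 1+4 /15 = 521074 /15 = 34738.27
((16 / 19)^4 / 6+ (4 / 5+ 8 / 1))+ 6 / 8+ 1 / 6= 76632503 / 7819260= 9.80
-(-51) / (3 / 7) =119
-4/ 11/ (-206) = 2/ 1133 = 0.00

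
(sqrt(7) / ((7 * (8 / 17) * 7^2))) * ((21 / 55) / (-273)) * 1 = -17 * sqrt(7) / 1961960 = -0.00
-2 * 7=-14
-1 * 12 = -12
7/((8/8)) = 7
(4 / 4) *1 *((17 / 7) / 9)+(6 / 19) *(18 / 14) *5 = 2753 / 1197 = 2.30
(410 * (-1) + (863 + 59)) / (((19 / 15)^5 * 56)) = 48600000 / 17332693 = 2.80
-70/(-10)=7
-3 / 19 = -0.16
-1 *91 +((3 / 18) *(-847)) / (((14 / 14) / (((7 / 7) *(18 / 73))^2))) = -530677 / 5329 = -99.58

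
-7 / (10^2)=-7 / 100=-0.07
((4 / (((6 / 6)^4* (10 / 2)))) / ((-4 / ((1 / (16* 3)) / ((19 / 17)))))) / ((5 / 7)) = -119 / 22800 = -0.01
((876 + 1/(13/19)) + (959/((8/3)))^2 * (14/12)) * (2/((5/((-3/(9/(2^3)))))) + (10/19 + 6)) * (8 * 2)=5170281079/390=13257130.97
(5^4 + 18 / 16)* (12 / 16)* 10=75135 / 16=4695.94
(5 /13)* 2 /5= 2 /13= 0.15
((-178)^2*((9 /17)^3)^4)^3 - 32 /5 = 3576453137503512619178828804533693878921700541728 /988851721529944924200728010292715845654190405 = 3616.77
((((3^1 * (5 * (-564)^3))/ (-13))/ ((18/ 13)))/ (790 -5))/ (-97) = -29901024/ 15229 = -1963.43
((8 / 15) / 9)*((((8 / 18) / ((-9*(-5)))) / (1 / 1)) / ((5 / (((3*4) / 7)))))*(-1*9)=-128 / 70875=-0.00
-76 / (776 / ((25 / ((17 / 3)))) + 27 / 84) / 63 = -7600 / 1110153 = -0.01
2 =2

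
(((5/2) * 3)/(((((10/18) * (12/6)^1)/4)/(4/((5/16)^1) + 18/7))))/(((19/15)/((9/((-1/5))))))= -1961010/133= -14744.44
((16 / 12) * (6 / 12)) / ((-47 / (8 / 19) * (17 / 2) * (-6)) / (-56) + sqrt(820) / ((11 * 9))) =-133314926976 / 20328725107769 - 26492928 * sqrt(205) / 20328725107769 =-0.01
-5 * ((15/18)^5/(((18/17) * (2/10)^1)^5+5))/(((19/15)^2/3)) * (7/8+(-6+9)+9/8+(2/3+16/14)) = -247851014404296875/48441837173222304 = -5.12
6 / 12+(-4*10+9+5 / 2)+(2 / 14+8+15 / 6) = -243 / 14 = -17.36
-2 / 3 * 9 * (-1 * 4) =24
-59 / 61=-0.97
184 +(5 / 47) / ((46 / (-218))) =198359 / 1081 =183.50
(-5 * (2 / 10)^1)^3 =-1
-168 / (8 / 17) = -357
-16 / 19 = -0.84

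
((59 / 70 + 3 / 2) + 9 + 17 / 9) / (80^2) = 521 / 252000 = 0.00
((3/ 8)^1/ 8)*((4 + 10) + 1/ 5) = 0.67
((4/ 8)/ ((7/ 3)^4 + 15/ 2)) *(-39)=-3159/ 6017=-0.53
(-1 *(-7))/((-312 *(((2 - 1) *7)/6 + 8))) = -7/2860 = -0.00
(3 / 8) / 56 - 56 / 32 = -781 / 448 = -1.74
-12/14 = -0.86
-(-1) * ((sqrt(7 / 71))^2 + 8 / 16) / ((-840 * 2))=-17 / 47712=-0.00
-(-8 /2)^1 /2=2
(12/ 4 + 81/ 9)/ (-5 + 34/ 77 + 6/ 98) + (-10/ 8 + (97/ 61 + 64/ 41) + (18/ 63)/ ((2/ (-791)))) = -113.77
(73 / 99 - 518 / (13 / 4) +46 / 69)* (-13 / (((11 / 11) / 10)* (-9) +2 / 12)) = -1016605 / 363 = -2800.56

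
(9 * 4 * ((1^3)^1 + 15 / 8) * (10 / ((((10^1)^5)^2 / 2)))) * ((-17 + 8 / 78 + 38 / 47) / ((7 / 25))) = -290697 / 24440000000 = -0.00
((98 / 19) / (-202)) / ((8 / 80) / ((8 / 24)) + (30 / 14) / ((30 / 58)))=-3430 / 596809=-0.01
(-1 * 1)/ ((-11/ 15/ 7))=105/ 11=9.55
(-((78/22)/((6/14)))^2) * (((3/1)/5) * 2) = -49686/605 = -82.13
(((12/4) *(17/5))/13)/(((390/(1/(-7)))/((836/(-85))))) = 418/147875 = 0.00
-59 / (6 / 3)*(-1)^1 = 59 / 2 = 29.50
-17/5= -3.40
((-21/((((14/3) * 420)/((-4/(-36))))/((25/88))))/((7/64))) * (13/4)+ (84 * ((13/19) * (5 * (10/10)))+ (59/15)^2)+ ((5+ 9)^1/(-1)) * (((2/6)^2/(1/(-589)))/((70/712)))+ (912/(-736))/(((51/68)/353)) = 638714956079/70662900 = 9038.90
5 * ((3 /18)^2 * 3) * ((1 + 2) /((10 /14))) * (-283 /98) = -5.05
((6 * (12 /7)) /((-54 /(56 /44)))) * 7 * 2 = -112 /33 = -3.39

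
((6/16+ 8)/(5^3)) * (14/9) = 469/4500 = 0.10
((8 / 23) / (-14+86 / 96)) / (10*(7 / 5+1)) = -16 / 14467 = -0.00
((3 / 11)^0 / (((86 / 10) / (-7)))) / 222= -0.00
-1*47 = -47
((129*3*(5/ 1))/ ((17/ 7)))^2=183467025/ 289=634834.00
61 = 61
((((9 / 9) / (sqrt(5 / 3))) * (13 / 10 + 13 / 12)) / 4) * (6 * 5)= 143 * sqrt(15) / 40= 13.85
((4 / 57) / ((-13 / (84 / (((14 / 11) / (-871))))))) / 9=5896 / 171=34.48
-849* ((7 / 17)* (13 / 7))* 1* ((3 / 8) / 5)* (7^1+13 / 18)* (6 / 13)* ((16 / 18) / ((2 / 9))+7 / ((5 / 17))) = -16403529 / 3400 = -4824.57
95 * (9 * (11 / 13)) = 9405 / 13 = 723.46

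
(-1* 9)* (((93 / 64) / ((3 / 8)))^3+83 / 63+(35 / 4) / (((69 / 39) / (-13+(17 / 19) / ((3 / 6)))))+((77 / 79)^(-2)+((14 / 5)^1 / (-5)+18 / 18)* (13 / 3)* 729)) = -416401294969091 / 33164454400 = -12555.65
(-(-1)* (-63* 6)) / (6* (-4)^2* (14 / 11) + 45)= -1386 / 613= -2.26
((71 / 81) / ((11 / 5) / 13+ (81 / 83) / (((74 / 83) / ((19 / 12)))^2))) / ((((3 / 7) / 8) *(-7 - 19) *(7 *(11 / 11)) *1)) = -124414720 / 4493587833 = -0.03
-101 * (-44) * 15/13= 66660/13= 5127.69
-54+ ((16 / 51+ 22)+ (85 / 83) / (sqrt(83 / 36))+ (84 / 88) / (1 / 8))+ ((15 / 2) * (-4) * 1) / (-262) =-1759037 / 73491+ 510 * sqrt(83) / 6889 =-23.26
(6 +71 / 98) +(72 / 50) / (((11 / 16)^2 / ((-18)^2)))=294619907 / 296450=993.83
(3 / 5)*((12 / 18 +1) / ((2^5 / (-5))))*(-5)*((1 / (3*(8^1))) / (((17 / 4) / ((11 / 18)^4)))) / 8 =366025 / 2741133312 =0.00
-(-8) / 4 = 2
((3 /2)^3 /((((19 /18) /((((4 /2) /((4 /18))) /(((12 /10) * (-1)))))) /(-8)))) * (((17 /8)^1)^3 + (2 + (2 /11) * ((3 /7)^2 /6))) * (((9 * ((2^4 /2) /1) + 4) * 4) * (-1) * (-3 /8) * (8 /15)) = 2333951091 /17248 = 135317.20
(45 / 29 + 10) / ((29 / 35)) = 11725 / 841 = 13.94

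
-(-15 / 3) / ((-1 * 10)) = -1 / 2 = -0.50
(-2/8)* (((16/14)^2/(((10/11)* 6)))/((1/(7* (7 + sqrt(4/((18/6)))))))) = -44/15 - 88* sqrt(3)/315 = -3.42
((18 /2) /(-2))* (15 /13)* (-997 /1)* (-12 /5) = -161514 /13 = -12424.15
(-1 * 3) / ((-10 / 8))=12 / 5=2.40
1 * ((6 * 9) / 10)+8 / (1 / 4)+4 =207 / 5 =41.40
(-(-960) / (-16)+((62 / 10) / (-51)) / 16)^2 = 3600.91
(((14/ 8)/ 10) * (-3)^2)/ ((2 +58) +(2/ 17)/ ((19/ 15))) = 6783/ 258800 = 0.03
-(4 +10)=-14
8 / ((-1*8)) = -1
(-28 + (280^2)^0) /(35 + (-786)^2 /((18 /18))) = -27 /617831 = -0.00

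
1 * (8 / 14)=4 / 7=0.57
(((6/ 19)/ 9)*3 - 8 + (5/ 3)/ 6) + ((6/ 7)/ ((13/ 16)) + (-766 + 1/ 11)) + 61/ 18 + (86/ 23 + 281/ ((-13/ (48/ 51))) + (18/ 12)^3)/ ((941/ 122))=-64725523536151/ 83972156268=-770.80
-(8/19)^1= -8/19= -0.42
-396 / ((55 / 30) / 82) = -17712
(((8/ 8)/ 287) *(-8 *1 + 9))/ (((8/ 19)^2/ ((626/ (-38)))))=-5947/ 18368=-0.32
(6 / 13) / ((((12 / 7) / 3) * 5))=21 / 130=0.16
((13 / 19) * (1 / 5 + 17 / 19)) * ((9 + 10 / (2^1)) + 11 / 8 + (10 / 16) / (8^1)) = 167141 / 14440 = 11.57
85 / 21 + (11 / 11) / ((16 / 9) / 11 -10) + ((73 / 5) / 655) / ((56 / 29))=1060407037 / 267947400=3.96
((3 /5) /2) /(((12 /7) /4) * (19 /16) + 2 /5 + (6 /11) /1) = 1848 /8959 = 0.21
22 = 22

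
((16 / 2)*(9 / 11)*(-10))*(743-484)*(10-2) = -1491840 / 11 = -135621.82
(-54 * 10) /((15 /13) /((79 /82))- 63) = 184860 /21157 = 8.74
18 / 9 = 2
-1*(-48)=48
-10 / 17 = -0.59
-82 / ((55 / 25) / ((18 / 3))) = -2460 / 11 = -223.64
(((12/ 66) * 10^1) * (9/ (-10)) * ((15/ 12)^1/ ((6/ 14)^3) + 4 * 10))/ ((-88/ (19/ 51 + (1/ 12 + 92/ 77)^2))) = 10336955675/ 4958731008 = 2.08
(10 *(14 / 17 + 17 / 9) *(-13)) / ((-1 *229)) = 53950 / 35037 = 1.54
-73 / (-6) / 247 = 73 / 1482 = 0.05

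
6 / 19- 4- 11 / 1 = -279 / 19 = -14.68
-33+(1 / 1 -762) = -794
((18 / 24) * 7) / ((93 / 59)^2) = 24367 / 11532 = 2.11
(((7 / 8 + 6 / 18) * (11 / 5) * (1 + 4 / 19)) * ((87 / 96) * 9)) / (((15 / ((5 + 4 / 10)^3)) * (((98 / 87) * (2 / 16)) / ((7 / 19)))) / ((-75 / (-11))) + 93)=0.28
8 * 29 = 232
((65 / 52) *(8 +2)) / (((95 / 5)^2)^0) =25 / 2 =12.50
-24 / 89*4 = -96 / 89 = -1.08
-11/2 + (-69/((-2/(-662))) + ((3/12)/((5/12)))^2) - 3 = -1142357/50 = -22847.14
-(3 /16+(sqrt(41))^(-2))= -139 /656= -0.21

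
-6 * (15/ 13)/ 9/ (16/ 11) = -55/ 104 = -0.53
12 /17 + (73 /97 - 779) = -1282166 /1649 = -777.54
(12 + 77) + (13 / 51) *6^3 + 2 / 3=144.73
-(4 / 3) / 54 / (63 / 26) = -52 / 5103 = -0.01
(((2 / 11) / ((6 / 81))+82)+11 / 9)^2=71944324 / 9801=7340.51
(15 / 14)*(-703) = -10545 / 14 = -753.21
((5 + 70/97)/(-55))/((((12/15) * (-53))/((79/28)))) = 43845/6333712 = 0.01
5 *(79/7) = 395/7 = 56.43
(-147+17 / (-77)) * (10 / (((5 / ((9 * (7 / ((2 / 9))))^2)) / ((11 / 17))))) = -260314236 / 17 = -15312602.12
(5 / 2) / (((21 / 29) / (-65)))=-9425 / 42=-224.40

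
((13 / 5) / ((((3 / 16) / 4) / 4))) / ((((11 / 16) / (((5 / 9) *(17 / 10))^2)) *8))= 480896 / 13365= 35.98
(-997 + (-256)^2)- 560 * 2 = 63419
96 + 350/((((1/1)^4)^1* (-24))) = 977/12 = 81.42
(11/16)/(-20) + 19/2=3029/320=9.47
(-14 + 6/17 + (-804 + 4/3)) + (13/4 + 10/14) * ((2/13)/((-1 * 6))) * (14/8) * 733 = -10042627/10608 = -946.70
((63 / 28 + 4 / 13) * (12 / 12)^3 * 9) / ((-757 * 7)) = -171 / 39364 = -0.00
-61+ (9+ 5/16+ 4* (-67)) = -5115/16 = -319.69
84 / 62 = 42 / 31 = 1.35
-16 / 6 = -8 / 3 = -2.67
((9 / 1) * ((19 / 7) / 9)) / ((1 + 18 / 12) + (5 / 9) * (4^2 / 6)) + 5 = 5.68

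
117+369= 486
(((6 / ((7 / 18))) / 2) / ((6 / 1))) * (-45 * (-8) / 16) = 405 / 14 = 28.93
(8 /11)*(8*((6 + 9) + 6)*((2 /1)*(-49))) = -131712 /11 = -11973.82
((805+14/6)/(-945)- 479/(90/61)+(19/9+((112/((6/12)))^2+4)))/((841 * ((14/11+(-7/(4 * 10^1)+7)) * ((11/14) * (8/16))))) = 646141552/34673589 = 18.63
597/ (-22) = -597/ 22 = -27.14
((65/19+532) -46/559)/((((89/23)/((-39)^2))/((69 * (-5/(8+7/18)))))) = -8653870.41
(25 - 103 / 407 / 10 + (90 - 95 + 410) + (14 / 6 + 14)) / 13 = 5449421 / 158730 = 34.33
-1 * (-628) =628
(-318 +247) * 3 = -213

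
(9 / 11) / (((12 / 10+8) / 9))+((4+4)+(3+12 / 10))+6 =48071 / 2530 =19.00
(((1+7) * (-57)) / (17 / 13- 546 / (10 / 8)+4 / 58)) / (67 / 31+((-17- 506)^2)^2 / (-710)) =-6306305200 / 634556427085340091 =-0.00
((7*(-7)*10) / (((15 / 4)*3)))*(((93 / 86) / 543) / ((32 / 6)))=-1519 / 93396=-0.02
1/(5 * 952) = 0.00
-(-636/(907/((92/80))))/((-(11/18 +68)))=-65826/5600725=-0.01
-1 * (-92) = 92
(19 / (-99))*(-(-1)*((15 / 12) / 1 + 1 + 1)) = -247 / 396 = -0.62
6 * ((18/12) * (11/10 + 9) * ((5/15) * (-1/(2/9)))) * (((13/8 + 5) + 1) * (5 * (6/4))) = -499041/64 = -7797.52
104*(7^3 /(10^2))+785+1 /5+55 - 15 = 1181.92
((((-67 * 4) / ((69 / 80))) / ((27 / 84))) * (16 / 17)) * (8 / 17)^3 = -4917821440 / 51866541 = -94.82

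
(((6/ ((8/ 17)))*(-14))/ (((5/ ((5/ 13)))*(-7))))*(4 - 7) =-153/ 26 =-5.88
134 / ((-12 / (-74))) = 2479 / 3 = 826.33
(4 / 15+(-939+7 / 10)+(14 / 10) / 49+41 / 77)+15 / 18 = -360606 / 385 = -936.64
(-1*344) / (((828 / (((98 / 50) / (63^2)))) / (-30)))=172 / 27945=0.01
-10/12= -0.83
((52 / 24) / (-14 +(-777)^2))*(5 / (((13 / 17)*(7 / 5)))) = 85 / 5071206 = 0.00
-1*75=-75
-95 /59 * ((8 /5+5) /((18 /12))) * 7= -2926 /59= -49.59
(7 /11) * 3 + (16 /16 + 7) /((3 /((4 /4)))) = 151 /33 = 4.58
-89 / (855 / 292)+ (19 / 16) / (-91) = -37854773 / 1244880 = -30.41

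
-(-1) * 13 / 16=13 / 16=0.81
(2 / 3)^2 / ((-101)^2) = 4 / 91809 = 0.00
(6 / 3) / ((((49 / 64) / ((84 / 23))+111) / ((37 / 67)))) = 0.01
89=89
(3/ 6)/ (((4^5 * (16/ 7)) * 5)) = 7/ 163840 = 0.00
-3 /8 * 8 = -3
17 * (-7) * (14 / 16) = -833 / 8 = -104.12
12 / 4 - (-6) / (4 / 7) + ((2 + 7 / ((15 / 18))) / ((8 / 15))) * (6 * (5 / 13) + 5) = 156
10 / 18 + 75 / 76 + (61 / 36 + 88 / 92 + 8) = 10657 / 874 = 12.19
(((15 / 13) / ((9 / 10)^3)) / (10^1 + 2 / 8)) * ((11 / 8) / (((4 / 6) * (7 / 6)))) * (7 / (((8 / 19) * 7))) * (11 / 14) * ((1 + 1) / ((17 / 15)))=7184375 / 7991802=0.90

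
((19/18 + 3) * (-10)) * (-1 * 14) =5110/9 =567.78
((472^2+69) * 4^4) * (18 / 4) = 256726656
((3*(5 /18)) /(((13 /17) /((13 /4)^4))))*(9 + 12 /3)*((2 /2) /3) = 2427685 /4608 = 526.84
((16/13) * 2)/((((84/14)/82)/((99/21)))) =14432/91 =158.59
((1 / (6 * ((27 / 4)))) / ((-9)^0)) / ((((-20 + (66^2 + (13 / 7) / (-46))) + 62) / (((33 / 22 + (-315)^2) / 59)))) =21300622 / 2255915799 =0.01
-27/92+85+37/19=151471/1748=86.65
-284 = -284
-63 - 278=-341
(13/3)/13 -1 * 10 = -29/3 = -9.67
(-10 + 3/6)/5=-1.90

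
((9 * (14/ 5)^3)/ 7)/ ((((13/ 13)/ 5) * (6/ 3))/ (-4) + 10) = 784/ 275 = 2.85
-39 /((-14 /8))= 22.29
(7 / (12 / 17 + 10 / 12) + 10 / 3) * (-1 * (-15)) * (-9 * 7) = -1169280 / 157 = -7447.64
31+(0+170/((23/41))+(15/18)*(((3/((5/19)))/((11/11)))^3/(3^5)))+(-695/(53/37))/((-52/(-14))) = 2230229699/10696725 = 208.50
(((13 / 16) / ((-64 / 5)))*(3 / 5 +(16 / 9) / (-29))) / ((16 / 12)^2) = -9139 / 475136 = -0.02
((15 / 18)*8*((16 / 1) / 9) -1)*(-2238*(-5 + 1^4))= 874312 / 9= 97145.78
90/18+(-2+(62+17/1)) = 82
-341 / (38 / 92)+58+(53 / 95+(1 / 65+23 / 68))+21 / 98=-450567147 / 587860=-766.45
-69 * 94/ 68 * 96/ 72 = -2162/ 17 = -127.18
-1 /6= -0.17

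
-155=-155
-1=-1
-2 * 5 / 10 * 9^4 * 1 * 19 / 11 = -124659 / 11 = -11332.64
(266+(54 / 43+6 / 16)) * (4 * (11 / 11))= 1070.52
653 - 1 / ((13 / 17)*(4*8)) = 271631 / 416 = 652.96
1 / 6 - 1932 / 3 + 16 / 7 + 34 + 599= -359 / 42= -8.55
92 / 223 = 0.41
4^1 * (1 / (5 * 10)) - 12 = -298 / 25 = -11.92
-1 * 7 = -7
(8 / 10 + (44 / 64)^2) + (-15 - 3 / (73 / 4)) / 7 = -584541 / 654080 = -0.89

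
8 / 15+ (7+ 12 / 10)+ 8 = 251 / 15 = 16.73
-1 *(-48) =48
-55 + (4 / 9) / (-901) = -445999 / 8109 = -55.00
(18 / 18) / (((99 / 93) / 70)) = 2170 / 33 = 65.76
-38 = -38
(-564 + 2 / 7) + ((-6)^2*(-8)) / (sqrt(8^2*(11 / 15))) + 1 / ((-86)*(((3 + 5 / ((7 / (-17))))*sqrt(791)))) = -3946 / 7-36*sqrt(165) / 11 + sqrt(791) / 621952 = -605.75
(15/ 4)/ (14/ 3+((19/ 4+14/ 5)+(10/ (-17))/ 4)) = 3825/ 12311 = 0.31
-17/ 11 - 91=-1018/ 11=-92.55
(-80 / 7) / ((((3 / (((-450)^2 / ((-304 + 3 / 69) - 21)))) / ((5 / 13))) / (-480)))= -149040000000 / 340067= -438266.58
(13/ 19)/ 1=13/ 19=0.68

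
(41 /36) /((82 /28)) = 7 /18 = 0.39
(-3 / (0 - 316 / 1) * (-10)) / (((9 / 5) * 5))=-5 / 474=-0.01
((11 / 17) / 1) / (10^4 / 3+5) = 33 / 170255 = 0.00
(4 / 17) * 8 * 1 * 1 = 32 / 17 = 1.88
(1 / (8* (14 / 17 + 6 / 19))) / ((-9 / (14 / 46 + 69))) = -257431 / 304704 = -0.84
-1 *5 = -5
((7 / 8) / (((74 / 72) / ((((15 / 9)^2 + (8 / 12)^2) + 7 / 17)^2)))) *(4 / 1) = 4327904 / 96237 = 44.97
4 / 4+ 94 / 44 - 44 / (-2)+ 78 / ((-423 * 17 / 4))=25.09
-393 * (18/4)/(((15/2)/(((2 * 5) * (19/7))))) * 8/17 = -358416/119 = -3011.90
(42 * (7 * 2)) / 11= 588 / 11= 53.45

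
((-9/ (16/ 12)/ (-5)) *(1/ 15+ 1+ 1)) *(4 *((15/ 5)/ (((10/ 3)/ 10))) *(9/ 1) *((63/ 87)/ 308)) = 67797/ 31900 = 2.13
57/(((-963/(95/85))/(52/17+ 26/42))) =-473993/1948149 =-0.24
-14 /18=-7 /9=-0.78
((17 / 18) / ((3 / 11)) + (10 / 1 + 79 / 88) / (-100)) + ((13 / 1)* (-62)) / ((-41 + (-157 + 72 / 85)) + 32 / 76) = 281238214927 / 37745373600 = 7.45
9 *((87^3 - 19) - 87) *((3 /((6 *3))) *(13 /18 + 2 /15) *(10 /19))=50696569 /114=444706.75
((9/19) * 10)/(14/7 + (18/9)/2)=30/19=1.58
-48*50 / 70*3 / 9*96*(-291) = 319268.57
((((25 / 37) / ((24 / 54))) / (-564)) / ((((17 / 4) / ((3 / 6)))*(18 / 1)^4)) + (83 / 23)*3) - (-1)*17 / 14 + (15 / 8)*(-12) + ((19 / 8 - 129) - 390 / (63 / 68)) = -743525955618185 / 1332395422848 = -558.04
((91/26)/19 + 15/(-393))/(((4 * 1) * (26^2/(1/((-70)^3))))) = -727/4616955616000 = -0.00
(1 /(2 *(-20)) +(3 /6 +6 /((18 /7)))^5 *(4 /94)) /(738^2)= 7076443 /497630329920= 0.00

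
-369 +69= -300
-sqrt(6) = -2.45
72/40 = 9/5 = 1.80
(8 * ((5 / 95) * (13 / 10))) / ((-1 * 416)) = -1 / 760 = -0.00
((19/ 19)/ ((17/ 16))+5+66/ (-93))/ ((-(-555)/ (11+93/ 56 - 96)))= -4288973/ 5459720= -0.79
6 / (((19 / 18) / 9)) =972 / 19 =51.16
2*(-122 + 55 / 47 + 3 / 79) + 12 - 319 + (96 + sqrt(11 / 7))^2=192*sqrt(77) / 7 + 225315662 / 25991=8909.67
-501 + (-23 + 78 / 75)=-13074 / 25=-522.96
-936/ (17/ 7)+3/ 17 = -6549/ 17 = -385.24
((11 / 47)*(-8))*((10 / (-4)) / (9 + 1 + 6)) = 55 / 188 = 0.29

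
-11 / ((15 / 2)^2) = -0.20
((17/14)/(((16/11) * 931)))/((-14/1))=-187/2919616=-0.00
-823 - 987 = -1810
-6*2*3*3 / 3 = -36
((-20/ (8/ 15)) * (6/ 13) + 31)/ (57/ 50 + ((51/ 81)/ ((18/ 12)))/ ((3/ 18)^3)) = 26700/ 179023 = 0.15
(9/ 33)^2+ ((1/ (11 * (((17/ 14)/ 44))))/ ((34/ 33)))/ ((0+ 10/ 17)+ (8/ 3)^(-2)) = 7276785/ 1631201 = 4.46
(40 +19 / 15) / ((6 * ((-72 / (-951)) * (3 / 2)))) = 60.56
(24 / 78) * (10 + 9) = 76 / 13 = 5.85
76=76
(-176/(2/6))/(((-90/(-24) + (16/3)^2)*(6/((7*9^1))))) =-199584/1159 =-172.20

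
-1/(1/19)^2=-361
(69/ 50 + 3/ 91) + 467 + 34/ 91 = 2132979/ 4550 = 468.79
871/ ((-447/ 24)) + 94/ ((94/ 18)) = -4286/ 149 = -28.77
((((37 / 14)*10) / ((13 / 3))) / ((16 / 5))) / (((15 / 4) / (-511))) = -13505 / 52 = -259.71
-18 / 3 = -6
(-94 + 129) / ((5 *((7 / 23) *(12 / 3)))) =23 / 4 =5.75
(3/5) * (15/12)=3/4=0.75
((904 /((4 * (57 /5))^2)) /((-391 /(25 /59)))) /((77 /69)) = -70625 /167282346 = -0.00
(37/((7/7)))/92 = 37/92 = 0.40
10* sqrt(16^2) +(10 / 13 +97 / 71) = 149651 / 923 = 162.14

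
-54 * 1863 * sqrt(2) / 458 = -50301 * sqrt(2) / 229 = -310.64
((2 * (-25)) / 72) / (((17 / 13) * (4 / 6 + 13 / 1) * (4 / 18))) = -975 / 5576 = -0.17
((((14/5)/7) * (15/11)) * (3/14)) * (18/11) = 162/847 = 0.19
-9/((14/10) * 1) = -45/7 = -6.43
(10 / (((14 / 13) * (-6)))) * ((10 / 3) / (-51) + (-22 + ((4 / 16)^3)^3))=57524869415 / 1684537344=34.15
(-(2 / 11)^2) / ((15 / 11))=-4 / 165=-0.02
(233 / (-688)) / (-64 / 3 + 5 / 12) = 699 / 43172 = 0.02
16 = 16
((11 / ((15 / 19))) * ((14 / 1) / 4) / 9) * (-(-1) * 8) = 5852 / 135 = 43.35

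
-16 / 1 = -16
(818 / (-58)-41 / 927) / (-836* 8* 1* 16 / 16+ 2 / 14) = 2662324 / 1258527645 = 0.00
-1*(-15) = 15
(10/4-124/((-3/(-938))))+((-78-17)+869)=-227965/6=-37994.17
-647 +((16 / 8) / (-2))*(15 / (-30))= -1293 / 2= -646.50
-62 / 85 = -0.73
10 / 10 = 1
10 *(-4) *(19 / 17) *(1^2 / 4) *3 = -570 / 17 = -33.53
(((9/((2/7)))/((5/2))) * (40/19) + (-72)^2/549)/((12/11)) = 38214/1159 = 32.97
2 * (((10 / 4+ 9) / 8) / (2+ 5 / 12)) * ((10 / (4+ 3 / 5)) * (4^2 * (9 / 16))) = 675 / 29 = 23.28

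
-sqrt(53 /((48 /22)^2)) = -11*sqrt(53) /24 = -3.34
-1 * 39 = -39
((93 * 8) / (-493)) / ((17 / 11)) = -8184 / 8381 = -0.98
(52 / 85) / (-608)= -13 / 12920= -0.00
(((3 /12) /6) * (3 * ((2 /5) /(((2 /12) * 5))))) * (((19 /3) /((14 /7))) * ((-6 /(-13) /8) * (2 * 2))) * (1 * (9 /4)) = 513 /5200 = 0.10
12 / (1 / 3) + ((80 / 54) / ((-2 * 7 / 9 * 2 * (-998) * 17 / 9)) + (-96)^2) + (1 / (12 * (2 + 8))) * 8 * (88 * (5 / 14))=1648552333 / 178143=9254.10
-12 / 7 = -1.71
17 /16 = 1.06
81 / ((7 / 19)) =1539 / 7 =219.86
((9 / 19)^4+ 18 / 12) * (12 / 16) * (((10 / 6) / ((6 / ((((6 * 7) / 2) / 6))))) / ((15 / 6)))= 942865 / 2085136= 0.45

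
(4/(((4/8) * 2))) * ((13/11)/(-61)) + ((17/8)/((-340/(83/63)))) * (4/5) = -0.08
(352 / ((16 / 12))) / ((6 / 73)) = 3212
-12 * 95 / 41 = -1140 / 41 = -27.80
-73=-73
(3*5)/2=7.50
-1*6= -6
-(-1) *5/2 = 5/2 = 2.50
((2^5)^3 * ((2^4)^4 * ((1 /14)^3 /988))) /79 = 67108864 /6692959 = 10.03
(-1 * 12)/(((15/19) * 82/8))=-304/205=-1.48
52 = 52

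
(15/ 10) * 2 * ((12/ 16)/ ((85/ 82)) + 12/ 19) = 4.07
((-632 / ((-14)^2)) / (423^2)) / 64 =-79 / 280560672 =-0.00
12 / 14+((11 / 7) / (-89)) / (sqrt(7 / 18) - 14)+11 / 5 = 33 * sqrt(14) / 2193583+4792049 / 1566845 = 3.06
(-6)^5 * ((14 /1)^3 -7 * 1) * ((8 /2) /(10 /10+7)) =-10641456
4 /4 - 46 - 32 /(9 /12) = -263 /3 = -87.67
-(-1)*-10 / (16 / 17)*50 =-531.25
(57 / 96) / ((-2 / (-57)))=1083 / 64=16.92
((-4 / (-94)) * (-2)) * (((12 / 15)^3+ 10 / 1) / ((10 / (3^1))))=-7884 / 29375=-0.27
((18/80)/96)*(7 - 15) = -3/160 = -0.02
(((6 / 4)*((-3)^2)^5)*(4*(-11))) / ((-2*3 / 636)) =413106804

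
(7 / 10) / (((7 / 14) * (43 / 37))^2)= 19166 / 9245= 2.07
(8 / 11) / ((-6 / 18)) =-24 / 11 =-2.18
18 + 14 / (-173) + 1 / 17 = 52873 / 2941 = 17.98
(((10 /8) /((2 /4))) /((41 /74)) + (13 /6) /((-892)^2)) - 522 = -101289617995 /195733344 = -517.49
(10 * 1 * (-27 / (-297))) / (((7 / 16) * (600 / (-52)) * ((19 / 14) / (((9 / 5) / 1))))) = -1248 / 5225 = -0.24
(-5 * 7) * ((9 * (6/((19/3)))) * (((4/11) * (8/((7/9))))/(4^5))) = -1.09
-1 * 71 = -71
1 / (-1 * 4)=-1 / 4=-0.25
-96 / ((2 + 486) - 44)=-8 / 37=-0.22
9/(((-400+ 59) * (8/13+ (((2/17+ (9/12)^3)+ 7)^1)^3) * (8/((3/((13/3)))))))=-13040123904/2450411427817507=-0.00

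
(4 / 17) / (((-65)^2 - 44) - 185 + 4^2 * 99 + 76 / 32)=32 / 759203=0.00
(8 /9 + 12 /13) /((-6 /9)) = -106 /39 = -2.72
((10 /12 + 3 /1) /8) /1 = 23 /48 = 0.48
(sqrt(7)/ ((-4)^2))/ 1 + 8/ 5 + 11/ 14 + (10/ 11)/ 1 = sqrt(7)/ 16 + 2537/ 770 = 3.46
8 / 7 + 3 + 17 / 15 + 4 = 974 / 105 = 9.28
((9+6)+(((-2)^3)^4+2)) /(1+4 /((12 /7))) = 12339 /10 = 1233.90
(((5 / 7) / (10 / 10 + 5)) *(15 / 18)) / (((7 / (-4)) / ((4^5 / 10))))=-2560 / 441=-5.80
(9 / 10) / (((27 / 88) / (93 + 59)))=6688 / 15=445.87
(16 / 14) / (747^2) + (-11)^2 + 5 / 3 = 479143736 / 3906063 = 122.67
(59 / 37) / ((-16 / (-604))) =8909 / 148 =60.20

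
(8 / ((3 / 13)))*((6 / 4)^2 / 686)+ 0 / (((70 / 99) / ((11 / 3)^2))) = 39 / 343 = 0.11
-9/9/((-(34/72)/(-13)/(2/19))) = -936/323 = -2.90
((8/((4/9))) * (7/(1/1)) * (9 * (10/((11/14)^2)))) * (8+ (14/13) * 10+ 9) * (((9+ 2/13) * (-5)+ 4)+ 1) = -425257711200/20449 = -20796015.02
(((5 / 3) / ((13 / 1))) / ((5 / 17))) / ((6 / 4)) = 34 / 117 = 0.29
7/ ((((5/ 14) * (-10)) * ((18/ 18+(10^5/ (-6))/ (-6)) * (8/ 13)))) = -5733/ 5001800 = -0.00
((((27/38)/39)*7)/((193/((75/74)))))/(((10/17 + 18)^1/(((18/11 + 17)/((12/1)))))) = 5488875/98097002432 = 0.00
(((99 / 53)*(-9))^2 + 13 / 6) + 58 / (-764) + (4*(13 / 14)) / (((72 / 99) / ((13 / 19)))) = 246785951803 / 856284324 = 288.21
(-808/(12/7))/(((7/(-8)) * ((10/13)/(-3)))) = -10504/5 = -2100.80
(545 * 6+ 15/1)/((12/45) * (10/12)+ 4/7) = 41391/10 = 4139.10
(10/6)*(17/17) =5/3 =1.67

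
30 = 30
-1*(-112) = 112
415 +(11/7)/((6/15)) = 5865/14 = 418.93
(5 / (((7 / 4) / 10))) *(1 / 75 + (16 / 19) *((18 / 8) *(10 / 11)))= 31096 / 627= 49.59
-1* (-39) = 39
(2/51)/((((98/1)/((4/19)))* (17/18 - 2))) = -24/300713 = -0.00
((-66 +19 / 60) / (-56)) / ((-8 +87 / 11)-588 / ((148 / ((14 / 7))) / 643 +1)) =-1480127 / 665542560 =-0.00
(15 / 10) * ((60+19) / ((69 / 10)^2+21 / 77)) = 43450 / 17557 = 2.47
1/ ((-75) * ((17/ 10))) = -2/ 255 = -0.01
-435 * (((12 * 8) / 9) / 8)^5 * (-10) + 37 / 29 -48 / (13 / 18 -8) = 18338.74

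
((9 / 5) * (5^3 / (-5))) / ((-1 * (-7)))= -45 / 7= -6.43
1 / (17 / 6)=6 / 17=0.35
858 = 858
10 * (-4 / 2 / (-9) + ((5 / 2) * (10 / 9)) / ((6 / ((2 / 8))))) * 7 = 2555 / 108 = 23.66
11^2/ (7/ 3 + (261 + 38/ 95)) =0.46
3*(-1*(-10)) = 30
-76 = -76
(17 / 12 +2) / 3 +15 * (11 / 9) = 701 / 36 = 19.47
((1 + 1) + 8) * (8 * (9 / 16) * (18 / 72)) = 45 / 4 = 11.25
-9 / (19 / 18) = -162 / 19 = -8.53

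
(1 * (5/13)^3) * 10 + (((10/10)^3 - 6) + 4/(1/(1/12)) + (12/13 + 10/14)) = -113513/46137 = -2.46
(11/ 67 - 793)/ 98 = -26560/ 3283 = -8.09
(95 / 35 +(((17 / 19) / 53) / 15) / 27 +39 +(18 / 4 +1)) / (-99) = -269579173 / 565259310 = -0.48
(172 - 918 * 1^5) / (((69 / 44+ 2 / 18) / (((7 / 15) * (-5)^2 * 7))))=-36279.16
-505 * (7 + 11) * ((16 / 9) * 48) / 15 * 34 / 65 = -1758208 / 65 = -27049.35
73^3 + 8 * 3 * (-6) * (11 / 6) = 388753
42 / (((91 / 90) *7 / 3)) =1620 / 91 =17.80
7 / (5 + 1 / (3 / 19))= 21 / 34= 0.62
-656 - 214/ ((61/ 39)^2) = -743.47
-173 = -173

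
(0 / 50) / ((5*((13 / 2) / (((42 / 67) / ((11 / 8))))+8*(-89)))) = 0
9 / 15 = 3 / 5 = 0.60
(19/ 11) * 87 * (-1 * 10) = -16530/ 11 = -1502.73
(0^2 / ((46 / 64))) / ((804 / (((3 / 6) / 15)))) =0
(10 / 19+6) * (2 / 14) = 124 / 133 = 0.93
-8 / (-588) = 2 / 147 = 0.01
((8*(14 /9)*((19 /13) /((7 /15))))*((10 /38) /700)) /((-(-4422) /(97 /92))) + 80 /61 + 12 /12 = 3914974975 /1693710018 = 2.31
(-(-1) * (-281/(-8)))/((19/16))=562/19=29.58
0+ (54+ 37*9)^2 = 149769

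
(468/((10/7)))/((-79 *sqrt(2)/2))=-1638 *sqrt(2)/395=-5.86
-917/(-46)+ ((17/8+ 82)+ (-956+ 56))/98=209343/18032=11.61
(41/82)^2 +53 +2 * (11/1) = 301/4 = 75.25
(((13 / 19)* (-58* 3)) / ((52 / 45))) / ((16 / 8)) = -3915 / 76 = -51.51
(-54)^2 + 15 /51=49577 /17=2916.29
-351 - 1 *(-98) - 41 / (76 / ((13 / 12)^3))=-33316061 / 131328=-253.69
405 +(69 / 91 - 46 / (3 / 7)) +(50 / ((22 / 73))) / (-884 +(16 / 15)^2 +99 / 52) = 298.24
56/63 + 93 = 845/9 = 93.89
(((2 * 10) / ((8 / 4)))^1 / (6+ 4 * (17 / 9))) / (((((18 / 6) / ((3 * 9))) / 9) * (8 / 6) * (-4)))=-10935 / 976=-11.20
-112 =-112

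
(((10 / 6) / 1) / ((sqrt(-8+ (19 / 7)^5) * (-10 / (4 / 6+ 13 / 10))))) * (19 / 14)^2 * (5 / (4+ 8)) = -21299 * sqrt(16391501) / 4046359104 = -0.02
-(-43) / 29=43 / 29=1.48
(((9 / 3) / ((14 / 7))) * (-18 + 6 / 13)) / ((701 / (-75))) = 25650 / 9113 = 2.81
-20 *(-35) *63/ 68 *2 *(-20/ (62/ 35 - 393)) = 15435000/ 232781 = 66.31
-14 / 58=-7 / 29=-0.24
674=674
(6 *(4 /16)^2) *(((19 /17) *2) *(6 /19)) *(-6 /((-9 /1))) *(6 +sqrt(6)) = 3 *sqrt(6) /17 +18 /17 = 1.49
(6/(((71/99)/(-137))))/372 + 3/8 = -47649/17608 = -2.71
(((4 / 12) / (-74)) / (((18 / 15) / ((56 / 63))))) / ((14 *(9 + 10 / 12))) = -10 / 412587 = -0.00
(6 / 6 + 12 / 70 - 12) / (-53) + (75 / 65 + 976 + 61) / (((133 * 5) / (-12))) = -8489843 / 458185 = -18.53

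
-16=-16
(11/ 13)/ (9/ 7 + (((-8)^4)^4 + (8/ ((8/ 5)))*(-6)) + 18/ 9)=77/ 25614222880667265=0.00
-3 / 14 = -0.21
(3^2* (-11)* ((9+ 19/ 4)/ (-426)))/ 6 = 605/ 1136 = 0.53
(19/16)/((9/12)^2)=19/9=2.11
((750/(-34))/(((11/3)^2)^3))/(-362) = 273375/10902186394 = 0.00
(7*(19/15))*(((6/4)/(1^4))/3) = 133/30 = 4.43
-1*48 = -48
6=6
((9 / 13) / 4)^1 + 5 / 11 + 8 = 4935 / 572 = 8.63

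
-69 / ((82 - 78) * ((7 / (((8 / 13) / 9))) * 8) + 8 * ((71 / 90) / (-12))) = -9315 / 442189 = -0.02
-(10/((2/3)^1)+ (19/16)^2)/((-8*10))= 4201/20480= 0.21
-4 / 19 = -0.21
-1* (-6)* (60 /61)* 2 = 720 /61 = 11.80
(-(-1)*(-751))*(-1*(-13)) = -9763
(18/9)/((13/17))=34/13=2.62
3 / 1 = 3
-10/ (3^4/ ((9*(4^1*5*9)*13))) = -2600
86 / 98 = 43 / 49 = 0.88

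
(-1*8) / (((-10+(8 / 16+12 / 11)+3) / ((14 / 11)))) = 32 / 17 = 1.88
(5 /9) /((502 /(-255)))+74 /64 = 21061 /24096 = 0.87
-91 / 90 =-1.01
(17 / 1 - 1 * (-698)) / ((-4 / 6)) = -2145 / 2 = -1072.50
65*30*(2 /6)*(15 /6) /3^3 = 1625 /27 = 60.19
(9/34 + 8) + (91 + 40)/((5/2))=10313/170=60.66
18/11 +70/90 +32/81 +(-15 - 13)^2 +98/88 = 255287/324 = 787.92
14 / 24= 7 / 12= 0.58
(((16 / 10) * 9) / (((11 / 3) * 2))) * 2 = 3.93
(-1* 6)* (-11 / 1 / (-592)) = -33 / 296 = -0.11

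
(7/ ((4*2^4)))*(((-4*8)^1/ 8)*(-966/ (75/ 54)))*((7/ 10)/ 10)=213003/ 10000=21.30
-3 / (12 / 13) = -13 / 4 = -3.25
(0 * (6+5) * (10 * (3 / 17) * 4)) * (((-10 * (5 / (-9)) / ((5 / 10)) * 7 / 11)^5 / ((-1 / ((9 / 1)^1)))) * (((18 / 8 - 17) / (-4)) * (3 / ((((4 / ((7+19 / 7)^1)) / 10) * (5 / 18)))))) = 0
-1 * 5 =-5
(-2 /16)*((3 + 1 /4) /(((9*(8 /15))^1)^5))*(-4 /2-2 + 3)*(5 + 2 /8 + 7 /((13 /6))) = 153125 /113246208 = 0.00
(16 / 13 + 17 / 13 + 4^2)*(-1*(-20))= 4820 / 13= 370.77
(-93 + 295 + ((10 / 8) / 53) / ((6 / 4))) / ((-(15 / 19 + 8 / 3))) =-1220579 / 20882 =-58.45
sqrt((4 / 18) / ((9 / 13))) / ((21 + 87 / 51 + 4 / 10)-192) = -85 * sqrt(26) / 129204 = -0.00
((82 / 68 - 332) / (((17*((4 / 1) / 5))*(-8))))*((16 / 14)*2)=56235 / 8092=6.95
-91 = -91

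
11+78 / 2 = 50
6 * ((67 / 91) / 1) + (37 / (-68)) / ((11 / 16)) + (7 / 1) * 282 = 33653264 / 17017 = 1977.63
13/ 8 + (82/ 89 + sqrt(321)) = 1813/ 712 + sqrt(321) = 20.46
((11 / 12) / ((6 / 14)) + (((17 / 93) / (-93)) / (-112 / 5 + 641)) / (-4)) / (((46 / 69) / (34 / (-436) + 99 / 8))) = 1227101549369 / 31102911072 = 39.45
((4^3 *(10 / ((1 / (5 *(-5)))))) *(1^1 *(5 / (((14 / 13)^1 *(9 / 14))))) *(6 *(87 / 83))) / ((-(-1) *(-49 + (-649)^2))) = -1885000 / 1092363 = -1.73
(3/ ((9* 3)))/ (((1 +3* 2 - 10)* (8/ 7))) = -7/ 216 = -0.03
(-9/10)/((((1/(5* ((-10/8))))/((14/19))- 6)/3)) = 945/2176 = 0.43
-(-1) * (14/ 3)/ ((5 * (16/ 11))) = 77/ 120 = 0.64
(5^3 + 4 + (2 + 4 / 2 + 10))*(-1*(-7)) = 1001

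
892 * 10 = 8920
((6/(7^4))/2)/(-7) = -3/16807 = -0.00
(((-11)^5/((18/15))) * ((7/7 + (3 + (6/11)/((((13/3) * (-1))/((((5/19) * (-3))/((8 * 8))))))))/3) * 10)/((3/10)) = -636720618875/106704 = -5967167.29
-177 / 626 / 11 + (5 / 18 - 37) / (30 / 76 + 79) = -91287355 / 186975558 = -0.49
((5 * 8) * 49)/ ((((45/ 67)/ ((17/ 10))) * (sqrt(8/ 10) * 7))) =15946 * sqrt(5)/ 45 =792.36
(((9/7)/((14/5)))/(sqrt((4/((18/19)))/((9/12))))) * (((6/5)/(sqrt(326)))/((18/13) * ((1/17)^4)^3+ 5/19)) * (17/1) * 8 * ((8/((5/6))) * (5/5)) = 1001233984190395359456 * sqrt(9291)/1512356237845096517545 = 63.81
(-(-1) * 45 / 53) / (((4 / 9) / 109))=44145 / 212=208.23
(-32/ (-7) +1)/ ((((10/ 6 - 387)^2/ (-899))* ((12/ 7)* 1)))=-105183/ 5345344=-0.02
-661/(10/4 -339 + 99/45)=6610/3343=1.98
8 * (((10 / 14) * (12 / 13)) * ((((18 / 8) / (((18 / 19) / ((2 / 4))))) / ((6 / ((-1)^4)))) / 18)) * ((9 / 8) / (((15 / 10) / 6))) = 0.26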